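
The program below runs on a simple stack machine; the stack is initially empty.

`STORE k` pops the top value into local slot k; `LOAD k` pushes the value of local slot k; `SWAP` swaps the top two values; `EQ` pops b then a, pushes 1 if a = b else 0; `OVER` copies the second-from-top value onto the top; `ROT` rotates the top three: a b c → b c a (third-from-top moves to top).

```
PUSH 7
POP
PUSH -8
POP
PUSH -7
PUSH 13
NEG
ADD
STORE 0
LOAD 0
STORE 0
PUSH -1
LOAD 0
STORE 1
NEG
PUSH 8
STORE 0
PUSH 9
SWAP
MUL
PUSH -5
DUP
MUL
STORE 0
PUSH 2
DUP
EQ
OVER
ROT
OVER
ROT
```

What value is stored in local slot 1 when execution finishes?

PUSH 7   7
POP      (empty)
PUSH -8  -8
POP      (empty)
PUSH -7  -7
PUSH 13  -7 13
NEG      -7 -13
ADD      -20
STORE 0  (empty)
LOAD 0   -20
STORE 0  (empty)
PUSH -1  -1
LOAD 0   -1 -20
STORE 1  -1
NEG      1
PUSH 8   1 8
STORE 0  1
PUSH 9   1 9
SWAP     9 1
MUL      9
PUSH -5  9 -5
DUP      9 -5 -5
MUL      9 25
STORE 0  9
PUSH 2   9 2
DUP      9 2 2
EQ       9 1
OVER     9 1 9
ROT      1 9 9
OVER     1 9 9 9
ROT      1 9 9 9

-20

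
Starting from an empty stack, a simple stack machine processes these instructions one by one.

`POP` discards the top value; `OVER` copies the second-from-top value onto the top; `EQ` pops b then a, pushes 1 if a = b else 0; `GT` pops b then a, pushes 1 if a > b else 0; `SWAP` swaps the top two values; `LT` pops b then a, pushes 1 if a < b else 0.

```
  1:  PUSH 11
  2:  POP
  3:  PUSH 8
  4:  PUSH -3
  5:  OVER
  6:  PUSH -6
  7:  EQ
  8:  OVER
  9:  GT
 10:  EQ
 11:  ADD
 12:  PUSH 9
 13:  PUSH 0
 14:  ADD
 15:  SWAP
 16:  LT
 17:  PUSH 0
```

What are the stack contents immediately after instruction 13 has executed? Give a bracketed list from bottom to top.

PUSH 11  11
POP      (empty)
PUSH 8   8
PUSH -3  8 -3
OVER     8 -3 8
PUSH -6  8 -3 8 -6
EQ       8 -3 0
OVER     8 -3 0 -3
GT       8 -3 1
EQ       8 0
ADD      8
PUSH 9   8 9
PUSH 0   8 9 0

[8, 9, 0]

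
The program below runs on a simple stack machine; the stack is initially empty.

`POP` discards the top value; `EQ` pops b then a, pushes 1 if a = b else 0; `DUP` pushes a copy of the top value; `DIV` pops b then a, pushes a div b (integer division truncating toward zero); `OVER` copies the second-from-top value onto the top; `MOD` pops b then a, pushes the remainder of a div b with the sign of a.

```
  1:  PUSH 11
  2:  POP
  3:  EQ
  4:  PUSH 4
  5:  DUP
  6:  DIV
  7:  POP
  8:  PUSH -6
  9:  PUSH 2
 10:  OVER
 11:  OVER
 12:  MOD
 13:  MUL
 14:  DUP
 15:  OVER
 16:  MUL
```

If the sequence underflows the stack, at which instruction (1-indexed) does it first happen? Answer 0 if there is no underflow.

PUSH 11 -> 11
POP     -> (empty)
EQ  — needs 2 operands, stack has 0 → underflow

3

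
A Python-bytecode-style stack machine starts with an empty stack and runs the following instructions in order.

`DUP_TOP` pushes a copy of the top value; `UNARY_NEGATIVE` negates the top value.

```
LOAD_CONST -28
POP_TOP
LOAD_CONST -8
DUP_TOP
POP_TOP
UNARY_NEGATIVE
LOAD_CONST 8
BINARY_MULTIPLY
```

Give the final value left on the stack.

LOAD_CONST -28  : -28
POP_TOP         : (empty)
LOAD_CONST -8   : -8
DUP_TOP         : -8 -8
POP_TOP         : -8
UNARY_NEGATIVE  : 8
LOAD_CONST 8    : 8 8
BINARY_MULTIPLY : 64

64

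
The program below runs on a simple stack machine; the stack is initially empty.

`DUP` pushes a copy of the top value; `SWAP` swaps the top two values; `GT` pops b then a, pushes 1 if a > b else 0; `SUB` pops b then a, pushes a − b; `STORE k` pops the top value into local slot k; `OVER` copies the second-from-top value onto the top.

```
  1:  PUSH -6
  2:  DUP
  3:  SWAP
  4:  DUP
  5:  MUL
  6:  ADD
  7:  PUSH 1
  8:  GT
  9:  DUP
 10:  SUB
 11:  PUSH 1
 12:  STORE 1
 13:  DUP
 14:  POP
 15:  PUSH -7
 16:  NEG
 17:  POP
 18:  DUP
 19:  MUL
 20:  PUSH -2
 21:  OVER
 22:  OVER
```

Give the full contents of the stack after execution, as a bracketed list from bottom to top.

PUSH -6  -6
DUP      -6 -6
SWAP     -6 -6
DUP      -6 -6 -6
MUL      -6 36
ADD      30
PUSH 1   30 1
GT       1
DUP      1 1
SUB      0
PUSH 1   0 1
STORE 1  0
DUP      0 0
POP      0
PUSH -7  0 -7
NEG      0 7
POP      0
DUP      0 0
MUL      0
PUSH -2  0 -2
OVER     0 -2 0
OVER     0 -2 0 -2

[0, -2, 0, -2]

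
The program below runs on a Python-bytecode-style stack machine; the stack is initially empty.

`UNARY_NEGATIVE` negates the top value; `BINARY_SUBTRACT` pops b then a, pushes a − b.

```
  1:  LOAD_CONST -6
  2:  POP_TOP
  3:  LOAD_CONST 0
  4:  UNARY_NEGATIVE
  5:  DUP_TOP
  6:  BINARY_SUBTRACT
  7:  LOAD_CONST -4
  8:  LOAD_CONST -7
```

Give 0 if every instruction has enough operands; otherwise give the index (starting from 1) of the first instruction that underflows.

LOAD_CONST -6   → [-6]
POP_TOP         → []
LOAD_CONST 0    → [0]
UNARY_NEGATIVE  → [0]
DUP_TOP         → [0, 0]
BINARY_SUBTRACT → [0]
LOAD_CONST -4   → [0, -4]
LOAD_CONST -7   → [0, -4, -7]

0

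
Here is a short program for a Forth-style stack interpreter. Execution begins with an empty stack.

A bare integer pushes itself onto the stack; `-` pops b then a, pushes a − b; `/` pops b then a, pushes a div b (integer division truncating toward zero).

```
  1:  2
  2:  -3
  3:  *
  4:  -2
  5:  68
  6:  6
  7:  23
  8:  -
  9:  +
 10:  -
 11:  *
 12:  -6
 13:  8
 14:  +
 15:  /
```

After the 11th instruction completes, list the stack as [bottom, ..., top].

2  -> 2
-3 -> 2 -3
*  -> -6
-2 -> -6 -2
68 -> -6 -2 68
6  -> -6 -2 68 6
23 -> -6 -2 68 6 23
-  -> -6 -2 68 -17
+  -> -6 -2 51
-  -> -6 -53
*  -> 318

[318]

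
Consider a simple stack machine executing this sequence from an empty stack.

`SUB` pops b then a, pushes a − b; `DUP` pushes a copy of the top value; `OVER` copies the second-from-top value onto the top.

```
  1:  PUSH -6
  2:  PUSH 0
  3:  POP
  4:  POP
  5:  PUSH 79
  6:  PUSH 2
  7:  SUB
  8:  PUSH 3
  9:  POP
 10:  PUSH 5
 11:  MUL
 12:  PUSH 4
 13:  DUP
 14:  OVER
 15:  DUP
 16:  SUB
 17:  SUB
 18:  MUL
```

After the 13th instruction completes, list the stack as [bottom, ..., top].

[385, 4, 4]

PUSH -6  [-6]
PUSH 0   [-6, 0]
POP      [-6]
POP      []
PUSH 79  [79]
PUSH 2   [79, 2]
SUB      [77]
PUSH 3   [77, 3]
POP      [77]
PUSH 5   [77, 5]
MUL      [385]
PUSH 4   [385, 4]
DUP      [385, 4, 4]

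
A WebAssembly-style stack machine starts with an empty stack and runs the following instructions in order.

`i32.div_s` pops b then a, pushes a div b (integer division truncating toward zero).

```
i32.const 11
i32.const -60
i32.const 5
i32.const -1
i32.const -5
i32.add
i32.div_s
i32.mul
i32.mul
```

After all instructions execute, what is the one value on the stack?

i32.const 11   11
i32.const -60  11 -60
i32.const 5    11 -60 5
i32.const -1   11 -60 5 -1
i32.const -5   11 -60 5 -1 -5
i32.add        11 -60 5 -6
i32.div_s      11 -60 0
i32.mul        11 0
i32.mul        0

0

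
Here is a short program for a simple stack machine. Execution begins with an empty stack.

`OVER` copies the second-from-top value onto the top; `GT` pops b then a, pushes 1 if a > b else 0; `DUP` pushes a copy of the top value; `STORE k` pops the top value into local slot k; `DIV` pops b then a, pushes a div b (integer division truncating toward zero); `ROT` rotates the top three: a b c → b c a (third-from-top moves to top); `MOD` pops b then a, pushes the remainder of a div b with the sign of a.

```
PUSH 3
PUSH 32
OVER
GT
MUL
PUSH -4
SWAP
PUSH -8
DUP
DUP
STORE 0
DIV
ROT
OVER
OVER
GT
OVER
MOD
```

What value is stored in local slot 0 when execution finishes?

PUSH 3  : [3]
PUSH 32 : [3, 32]
OVER    : [3, 32, 3]
GT      : [3, 1]
MUL     : [3]
PUSH -4 : [3, -4]
SWAP    : [-4, 3]
PUSH -8 : [-4, 3, -8]
DUP     : [-4, 3, -8, -8]
DUP     : [-4, 3, -8, -8, -8]
STORE 0 : [-4, 3, -8, -8]
DIV     : [-4, 3, 1]
ROT     : [3, 1, -4]
OVER    : [3, 1, -4, 1]
OVER    : [3, 1, -4, 1, -4]
GT      : [3, 1, -4, 1]
OVER    : [3, 1, -4, 1, -4]
MOD     : [3, 1, -4, 1]

-8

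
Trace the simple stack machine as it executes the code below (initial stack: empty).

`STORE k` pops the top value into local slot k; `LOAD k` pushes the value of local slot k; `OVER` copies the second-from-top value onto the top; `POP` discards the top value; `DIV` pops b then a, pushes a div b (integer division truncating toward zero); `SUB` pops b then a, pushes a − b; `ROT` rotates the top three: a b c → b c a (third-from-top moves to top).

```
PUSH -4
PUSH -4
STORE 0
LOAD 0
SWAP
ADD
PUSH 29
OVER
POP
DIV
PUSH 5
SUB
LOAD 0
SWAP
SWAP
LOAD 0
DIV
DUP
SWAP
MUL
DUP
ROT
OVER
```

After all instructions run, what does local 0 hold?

PUSH -4 → [-4]
PUSH -4 → [-4, -4]
STORE 0 → [-4]
LOAD 0  → [-4, -4]
SWAP    → [-4, -4]
ADD     → [-8]
PUSH 29 → [-8, 29]
OVER    → [-8, 29, -8]
POP     → [-8, 29]
DIV     → [0]
PUSH 5  → [0, 5]
SUB     → [-5]
LOAD 0  → [-5, -4]
SWAP    → [-4, -5]
SWAP    → [-5, -4]
LOAD 0  → [-5, -4, -4]
DIV     → [-5, 1]
DUP     → [-5, 1, 1]
SWAP    → [-5, 1, 1]
MUL     → [-5, 1]
DUP     → [-5, 1, 1]
ROT     → [1, 1, -5]
OVER    → [1, 1, -5, 1]

-4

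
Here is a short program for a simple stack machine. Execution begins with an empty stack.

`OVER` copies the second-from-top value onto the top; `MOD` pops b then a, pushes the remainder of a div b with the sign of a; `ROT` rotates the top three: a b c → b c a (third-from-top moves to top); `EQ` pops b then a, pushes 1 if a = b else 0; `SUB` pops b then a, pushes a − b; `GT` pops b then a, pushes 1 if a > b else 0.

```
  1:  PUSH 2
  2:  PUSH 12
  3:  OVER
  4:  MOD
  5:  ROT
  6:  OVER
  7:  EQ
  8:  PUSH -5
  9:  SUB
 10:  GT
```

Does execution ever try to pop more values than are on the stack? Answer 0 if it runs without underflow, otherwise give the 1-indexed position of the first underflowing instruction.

5

PUSH 2  : [2]
PUSH 12 : [2, 12]
OVER    : [2, 12, 2]
MOD     : [2, 0]
ROT  — needs 3 operands, stack has 2 → underflow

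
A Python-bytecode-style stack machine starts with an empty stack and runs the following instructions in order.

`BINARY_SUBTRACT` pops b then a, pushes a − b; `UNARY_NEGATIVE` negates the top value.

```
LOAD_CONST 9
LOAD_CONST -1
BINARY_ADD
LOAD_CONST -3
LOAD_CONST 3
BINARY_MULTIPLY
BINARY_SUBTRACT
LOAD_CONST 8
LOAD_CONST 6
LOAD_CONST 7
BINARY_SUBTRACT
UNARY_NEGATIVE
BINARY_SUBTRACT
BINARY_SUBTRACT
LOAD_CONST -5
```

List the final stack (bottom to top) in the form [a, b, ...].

[10, -5]

LOAD_CONST 9    → 9
LOAD_CONST -1   → 9 -1
BINARY_ADD      → 8
LOAD_CONST -3   → 8 -3
LOAD_CONST 3    → 8 -3 3
BINARY_MULTIPLY → 8 -9
BINARY_SUBTRACT → 17
LOAD_CONST 8    → 17 8
LOAD_CONST 6    → 17 8 6
LOAD_CONST 7    → 17 8 6 7
BINARY_SUBTRACT → 17 8 -1
UNARY_NEGATIVE  → 17 8 1
BINARY_SUBTRACT → 17 7
BINARY_SUBTRACT → 10
LOAD_CONST -5   → 10 -5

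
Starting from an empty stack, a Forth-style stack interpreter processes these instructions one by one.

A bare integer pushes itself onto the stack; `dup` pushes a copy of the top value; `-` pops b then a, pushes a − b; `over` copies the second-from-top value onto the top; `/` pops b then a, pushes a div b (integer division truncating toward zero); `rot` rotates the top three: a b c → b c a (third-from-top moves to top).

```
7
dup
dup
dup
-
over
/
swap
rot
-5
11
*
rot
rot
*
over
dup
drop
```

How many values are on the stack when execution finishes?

7     7
dup   7 7
dup   7 7 7
dup   7 7 7 7
-     7 7 0
over  7 7 0 7
/     7 7 0
swap  7 0 7
rot   0 7 7
-5    0 7 7 -5
11    0 7 7 -5 11
*     0 7 7 -55
rot   0 7 -55 7
rot   0 -55 7 7
*     0 -55 49
over  0 -55 49 -55
dup   0 -55 49 -55 -55
drop  0 -55 49 -55

4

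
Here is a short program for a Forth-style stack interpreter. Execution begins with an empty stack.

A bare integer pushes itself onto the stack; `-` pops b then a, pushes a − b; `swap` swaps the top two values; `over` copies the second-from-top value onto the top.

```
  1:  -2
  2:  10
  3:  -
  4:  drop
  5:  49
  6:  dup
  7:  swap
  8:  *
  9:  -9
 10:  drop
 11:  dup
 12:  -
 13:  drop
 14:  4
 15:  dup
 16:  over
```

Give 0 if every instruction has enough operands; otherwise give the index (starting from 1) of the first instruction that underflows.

-2   → -2
10   → -2 10
-    → -12
drop → (empty)
49   → 49
dup  → 49 49
swap → 49 49
*    → 2401
-9   → 2401 -9
drop → 2401
dup  → 2401 2401
-    → 0
drop → (empty)
4    → 4
dup  → 4 4
over → 4 4 4

0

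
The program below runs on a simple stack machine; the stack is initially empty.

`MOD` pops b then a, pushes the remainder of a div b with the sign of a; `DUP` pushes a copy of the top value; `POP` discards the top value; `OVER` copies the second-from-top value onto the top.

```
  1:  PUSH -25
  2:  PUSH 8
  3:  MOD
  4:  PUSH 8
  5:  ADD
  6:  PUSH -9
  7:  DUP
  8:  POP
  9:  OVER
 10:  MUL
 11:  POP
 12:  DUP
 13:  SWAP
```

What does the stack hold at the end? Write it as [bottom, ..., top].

[7, 7]

PUSH -25  -25
PUSH 8    -25 8
MOD       -1
PUSH 8    -1 8
ADD       7
PUSH -9   7 -9
DUP       7 -9 -9
POP       7 -9
OVER      7 -9 7
MUL       7 -63
POP       7
DUP       7 7
SWAP      7 7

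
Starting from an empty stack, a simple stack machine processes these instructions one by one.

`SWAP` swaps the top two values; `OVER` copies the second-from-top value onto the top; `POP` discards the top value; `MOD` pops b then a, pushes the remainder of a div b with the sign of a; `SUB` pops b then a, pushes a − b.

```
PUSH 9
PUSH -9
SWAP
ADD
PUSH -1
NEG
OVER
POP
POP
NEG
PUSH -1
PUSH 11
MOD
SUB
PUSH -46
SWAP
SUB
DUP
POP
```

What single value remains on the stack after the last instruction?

-47

PUSH 9   -> 9
PUSH -9  -> 9 -9
SWAP     -> -9 9
ADD      -> 0
PUSH -1  -> 0 -1
NEG      -> 0 1
OVER     -> 0 1 0
POP      -> 0 1
POP      -> 0
NEG      -> 0
PUSH -1  -> 0 -1
PUSH 11  -> 0 -1 11
MOD      -> 0 -1
SUB      -> 1
PUSH -46 -> 1 -46
SWAP     -> -46 1
SUB      -> -47
DUP      -> -47 -47
POP      -> -47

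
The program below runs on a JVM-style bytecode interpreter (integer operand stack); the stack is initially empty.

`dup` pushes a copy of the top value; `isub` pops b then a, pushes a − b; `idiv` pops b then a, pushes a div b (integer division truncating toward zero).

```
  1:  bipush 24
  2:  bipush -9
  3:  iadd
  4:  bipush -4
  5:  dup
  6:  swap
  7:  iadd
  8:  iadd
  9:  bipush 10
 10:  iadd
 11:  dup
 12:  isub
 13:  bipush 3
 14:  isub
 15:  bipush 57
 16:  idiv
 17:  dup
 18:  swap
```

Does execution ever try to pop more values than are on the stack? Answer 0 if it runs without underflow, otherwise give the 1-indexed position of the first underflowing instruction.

bipush 24 -> 24
bipush -9 -> 24 -9
iadd      -> 15
bipush -4 -> 15 -4
dup       -> 15 -4 -4
swap      -> 15 -4 -4
iadd      -> 15 -8
iadd      -> 7
bipush 10 -> 7 10
iadd      -> 17
dup       -> 17 17
isub      -> 0
bipush 3  -> 0 3
isub      -> -3
bipush 57 -> -3 57
idiv      -> 0
dup       -> 0 0
swap      -> 0 0

0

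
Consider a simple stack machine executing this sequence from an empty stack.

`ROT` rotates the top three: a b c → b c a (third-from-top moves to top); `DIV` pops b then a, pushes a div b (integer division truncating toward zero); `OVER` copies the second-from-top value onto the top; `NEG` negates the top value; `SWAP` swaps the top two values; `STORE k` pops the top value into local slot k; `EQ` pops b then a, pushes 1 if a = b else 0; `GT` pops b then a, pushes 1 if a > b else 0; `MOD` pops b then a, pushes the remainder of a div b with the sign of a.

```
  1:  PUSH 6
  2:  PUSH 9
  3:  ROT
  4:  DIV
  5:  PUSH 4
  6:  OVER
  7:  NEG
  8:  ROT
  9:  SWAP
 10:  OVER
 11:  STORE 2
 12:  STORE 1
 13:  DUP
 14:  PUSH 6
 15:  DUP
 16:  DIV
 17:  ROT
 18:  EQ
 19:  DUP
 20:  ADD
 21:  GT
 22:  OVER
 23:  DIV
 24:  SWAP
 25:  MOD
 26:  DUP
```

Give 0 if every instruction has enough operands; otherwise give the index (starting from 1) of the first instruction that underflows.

PUSH 6  [6]
PUSH 9  [6, 9]
ROT  — needs 3 operands, stack has 2 → underflow

3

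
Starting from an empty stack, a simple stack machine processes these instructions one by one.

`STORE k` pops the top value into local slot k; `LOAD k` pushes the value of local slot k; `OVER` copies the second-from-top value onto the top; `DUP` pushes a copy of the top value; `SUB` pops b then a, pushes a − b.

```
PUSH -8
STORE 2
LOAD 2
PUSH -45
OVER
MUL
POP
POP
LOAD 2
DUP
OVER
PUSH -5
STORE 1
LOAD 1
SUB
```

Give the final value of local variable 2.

-8

PUSH -8   [-8]
STORE 2   []
LOAD 2    [-8]
PUSH -45  [-8, -45]
OVER      [-8, -45, -8]
MUL       [-8, 360]
POP       [-8]
POP       []
LOAD 2    [-8]
DUP       [-8, -8]
OVER      [-8, -8, -8]
PUSH -5   [-8, -8, -8, -5]
STORE 1   [-8, -8, -8]
LOAD 1    [-8, -8, -8, -5]
SUB       [-8, -8, -3]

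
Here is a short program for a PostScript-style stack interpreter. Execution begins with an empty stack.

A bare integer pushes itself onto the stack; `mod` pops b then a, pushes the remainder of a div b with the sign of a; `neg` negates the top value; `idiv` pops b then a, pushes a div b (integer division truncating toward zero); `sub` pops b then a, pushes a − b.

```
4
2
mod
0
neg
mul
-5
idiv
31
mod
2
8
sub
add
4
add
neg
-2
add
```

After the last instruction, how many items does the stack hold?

1

4    → 4
2    → 4 2
mod  → 0
0    → 0 0
neg  → 0 0
mul  → 0
-5   → 0 -5
idiv → 0
31   → 0 31
mod  → 0
2    → 0 2
8    → 0 2 8
sub  → 0 -6
add  → -6
4    → -6 4
add  → -2
neg  → 2
-2   → 2 -2
add  → 0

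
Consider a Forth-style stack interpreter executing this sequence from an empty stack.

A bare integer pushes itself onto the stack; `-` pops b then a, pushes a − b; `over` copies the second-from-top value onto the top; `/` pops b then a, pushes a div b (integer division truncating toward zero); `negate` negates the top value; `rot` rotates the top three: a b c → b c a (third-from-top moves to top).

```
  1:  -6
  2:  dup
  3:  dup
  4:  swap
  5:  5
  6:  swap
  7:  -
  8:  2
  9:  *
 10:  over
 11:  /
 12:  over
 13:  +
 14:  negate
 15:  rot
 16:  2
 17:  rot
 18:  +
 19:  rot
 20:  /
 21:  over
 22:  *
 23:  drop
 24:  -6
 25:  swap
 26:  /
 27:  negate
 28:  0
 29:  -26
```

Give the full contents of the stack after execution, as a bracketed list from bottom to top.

[-1, 0, -26]

-6     : [-6]
dup    : [-6, -6]
dup    : [-6, -6, -6]
swap   : [-6, -6, -6]
5      : [-6, -6, -6, 5]
swap   : [-6, -6, 5, -6]
-      : [-6, -6, 11]
2      : [-6, -6, 11, 2]
*      : [-6, -6, 22]
over   : [-6, -6, 22, -6]
/      : [-6, -6, -3]
over   : [-6, -6, -3, -6]
+      : [-6, -6, -9]
negate : [-6, -6, 9]
rot    : [-6, 9, -6]
2      : [-6, 9, -6, 2]
rot    : [-6, -6, 2, 9]
+      : [-6, -6, 11]
rot    : [-6, 11, -6]
/      : [-6, -1]
over   : [-6, -1, -6]
*      : [-6, 6]
drop   : [-6]
-6     : [-6, -6]
swap   : [-6, -6]
/      : [1]
negate : [-1]
0      : [-1, 0]
-26    : [-1, 0, -26]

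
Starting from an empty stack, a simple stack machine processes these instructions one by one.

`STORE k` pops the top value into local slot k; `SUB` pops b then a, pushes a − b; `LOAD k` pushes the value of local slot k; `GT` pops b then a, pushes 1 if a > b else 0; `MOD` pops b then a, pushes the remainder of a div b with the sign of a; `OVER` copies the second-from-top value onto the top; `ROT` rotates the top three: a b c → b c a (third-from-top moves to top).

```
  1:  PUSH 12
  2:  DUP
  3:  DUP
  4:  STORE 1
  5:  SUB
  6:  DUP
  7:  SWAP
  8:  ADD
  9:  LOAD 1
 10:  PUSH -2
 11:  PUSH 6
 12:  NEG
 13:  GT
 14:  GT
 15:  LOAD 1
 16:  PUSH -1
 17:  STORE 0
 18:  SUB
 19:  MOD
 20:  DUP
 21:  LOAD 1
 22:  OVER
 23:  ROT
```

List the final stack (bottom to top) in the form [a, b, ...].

[0, 12, 0, 0]

PUSH 12 : 12
DUP     : 12 12
DUP     : 12 12 12
STORE 1 : 12 12
SUB     : 0
DUP     : 0 0
SWAP    : 0 0
ADD     : 0
LOAD 1  : 0 12
PUSH -2 : 0 12 -2
PUSH 6  : 0 12 -2 6
NEG     : 0 12 -2 -6
GT      : 0 12 1
GT      : 0 1
LOAD 1  : 0 1 12
PUSH -1 : 0 1 12 -1
STORE 0 : 0 1 12
SUB     : 0 -11
MOD     : 0
DUP     : 0 0
LOAD 1  : 0 0 12
OVER    : 0 0 12 0
ROT     : 0 12 0 0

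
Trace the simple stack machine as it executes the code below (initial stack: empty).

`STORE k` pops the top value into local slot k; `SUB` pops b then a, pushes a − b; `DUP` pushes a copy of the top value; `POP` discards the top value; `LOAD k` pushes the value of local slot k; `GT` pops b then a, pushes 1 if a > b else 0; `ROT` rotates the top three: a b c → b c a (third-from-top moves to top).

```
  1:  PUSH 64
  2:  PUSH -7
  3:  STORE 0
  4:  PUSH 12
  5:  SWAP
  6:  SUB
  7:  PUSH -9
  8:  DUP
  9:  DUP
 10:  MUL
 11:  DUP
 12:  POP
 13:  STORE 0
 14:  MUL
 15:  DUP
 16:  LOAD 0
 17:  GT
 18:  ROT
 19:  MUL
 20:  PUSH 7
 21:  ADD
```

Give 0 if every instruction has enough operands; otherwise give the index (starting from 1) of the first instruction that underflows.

18

PUSH 64  64
PUSH -7  64 -7
STORE 0  64
PUSH 12  64 12
SWAP     12 64
SUB      -52
PUSH -9  -52 -9
DUP      -52 -9 -9
DUP      -52 -9 -9 -9
MUL      -52 -9 81
DUP      -52 -9 81 81
POP      -52 -9 81
STORE 0  -52 -9
MUL      468
DUP      468 468
LOAD 0   468 468 81
GT       468 1
ROT  — needs 3 operands, stack has 2 → underflow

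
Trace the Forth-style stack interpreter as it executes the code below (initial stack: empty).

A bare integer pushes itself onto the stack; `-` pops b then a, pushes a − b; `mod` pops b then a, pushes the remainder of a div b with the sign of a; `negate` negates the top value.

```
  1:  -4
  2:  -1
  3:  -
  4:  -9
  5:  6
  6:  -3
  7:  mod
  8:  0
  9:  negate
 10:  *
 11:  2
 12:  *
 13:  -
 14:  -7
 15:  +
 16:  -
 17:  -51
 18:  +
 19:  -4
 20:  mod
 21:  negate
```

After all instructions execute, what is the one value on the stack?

2

-4      -4
-1      -4 -1
-       -3
-9      -3 -9
6       -3 -9 6
-3      -3 -9 6 -3
mod     -3 -9 0
0       -3 -9 0 0
negate  -3 -9 0 0
*       -3 -9 0
2       -3 -9 0 2
*       -3 -9 0
-       -3 -9
-7      -3 -9 -7
+       -3 -16
-       13
-51     13 -51
+       -38
-4      -38 -4
mod     -2
negate  2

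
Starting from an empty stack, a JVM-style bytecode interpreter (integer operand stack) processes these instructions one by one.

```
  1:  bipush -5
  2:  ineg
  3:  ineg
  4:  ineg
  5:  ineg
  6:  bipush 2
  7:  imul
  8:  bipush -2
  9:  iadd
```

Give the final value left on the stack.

bipush -5 : -5
ineg      : 5
ineg      : -5
ineg      : 5
ineg      : -5
bipush 2  : -5 2
imul      : -10
bipush -2 : -10 -2
iadd      : -12

-12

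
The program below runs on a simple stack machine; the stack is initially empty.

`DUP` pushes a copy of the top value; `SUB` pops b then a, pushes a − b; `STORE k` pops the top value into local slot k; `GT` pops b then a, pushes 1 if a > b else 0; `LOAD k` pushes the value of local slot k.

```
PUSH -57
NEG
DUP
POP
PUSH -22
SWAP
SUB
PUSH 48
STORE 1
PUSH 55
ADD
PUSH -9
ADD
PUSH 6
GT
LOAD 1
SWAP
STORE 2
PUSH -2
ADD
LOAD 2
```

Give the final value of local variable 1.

PUSH -57 : [-57]
NEG      : [57]
DUP      : [57, 57]
POP      : [57]
PUSH -22 : [57, -22]
SWAP     : [-22, 57]
SUB      : [-79]
PUSH 48  : [-79, 48]
STORE 1  : [-79]
PUSH 55  : [-79, 55]
ADD      : [-24]
PUSH -9  : [-24, -9]
ADD      : [-33]
PUSH 6   : [-33, 6]
GT       : [0]
LOAD 1   : [0, 48]
SWAP     : [48, 0]
STORE 2  : [48]
PUSH -2  : [48, -2]
ADD      : [46]
LOAD 2   : [46, 0]

48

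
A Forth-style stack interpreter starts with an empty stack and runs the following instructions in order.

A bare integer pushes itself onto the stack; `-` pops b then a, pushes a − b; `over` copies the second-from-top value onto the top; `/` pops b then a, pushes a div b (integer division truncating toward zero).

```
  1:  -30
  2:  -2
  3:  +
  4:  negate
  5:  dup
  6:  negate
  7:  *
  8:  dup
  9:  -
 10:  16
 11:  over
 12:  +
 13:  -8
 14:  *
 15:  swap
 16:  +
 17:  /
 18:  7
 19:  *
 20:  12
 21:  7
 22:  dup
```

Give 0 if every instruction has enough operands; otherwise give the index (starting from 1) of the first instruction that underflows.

17

-30    -> [-30]
-2     -> [-30, -2]
+      -> [-32]
negate -> [32]
dup    -> [32, 32]
negate -> [32, -32]
*      -> [-1024]
dup    -> [-1024, -1024]
-      -> [0]
16     -> [0, 16]
over   -> [0, 16, 0]
+      -> [0, 16]
-8     -> [0, 16, -8]
*      -> [0, -128]
swap   -> [-128, 0]
+      -> [-128]
/  — needs 2 operands, stack has 1 → underflow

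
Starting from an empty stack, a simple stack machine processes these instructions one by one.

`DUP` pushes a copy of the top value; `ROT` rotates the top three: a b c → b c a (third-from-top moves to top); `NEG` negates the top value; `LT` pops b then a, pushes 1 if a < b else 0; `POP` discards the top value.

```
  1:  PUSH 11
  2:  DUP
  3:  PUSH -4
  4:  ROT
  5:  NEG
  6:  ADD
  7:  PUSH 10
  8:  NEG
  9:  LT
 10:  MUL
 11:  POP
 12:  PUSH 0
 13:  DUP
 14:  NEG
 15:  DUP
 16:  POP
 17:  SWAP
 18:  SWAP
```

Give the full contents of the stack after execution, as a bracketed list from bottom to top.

[0, 0]

PUSH 11 -> [11]
DUP     -> [11, 11]
PUSH -4 -> [11, 11, -4]
ROT     -> [11, -4, 11]
NEG     -> [11, -4, -11]
ADD     -> [11, -15]
PUSH 10 -> [11, -15, 10]
NEG     -> [11, -15, -10]
LT      -> [11, 1]
MUL     -> [11]
POP     -> []
PUSH 0  -> [0]
DUP     -> [0, 0]
NEG     -> [0, 0]
DUP     -> [0, 0, 0]
POP     -> [0, 0]
SWAP    -> [0, 0]
SWAP    -> [0, 0]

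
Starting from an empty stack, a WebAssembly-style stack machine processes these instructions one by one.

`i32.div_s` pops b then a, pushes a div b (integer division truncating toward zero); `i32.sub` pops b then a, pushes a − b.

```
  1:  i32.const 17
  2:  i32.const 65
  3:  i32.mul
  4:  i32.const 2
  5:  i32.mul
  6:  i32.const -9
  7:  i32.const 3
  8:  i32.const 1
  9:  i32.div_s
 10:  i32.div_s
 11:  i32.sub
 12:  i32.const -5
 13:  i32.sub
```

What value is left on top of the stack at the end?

2218

i32.const 17 → 17
i32.const 65 → 17 65
i32.mul      → 1105
i32.const 2  → 1105 2
i32.mul      → 2210
i32.const -9 → 2210 -9
i32.const 3  → 2210 -9 3
i32.const 1  → 2210 -9 3 1
i32.div_s    → 2210 -9 3
i32.div_s    → 2210 -3
i32.sub      → 2213
i32.const -5 → 2213 -5
i32.sub      → 2218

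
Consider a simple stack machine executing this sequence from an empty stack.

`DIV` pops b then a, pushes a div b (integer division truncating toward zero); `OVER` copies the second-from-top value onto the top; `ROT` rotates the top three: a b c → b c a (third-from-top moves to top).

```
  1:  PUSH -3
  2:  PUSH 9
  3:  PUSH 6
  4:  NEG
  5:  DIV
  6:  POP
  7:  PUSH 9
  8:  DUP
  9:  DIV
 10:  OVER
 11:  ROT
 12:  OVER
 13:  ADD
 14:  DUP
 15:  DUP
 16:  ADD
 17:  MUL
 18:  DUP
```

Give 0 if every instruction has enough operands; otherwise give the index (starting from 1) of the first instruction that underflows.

PUSH -3 -> -3
PUSH 9  -> -3 9
PUSH 6  -> -3 9 6
NEG     -> -3 9 -6
DIV     -> -3 -1
POP     -> -3
PUSH 9  -> -3 9
DUP     -> -3 9 9
DIV     -> -3 1
OVER    -> -3 1 -3
ROT     -> 1 -3 -3
OVER    -> 1 -3 -3 -3
ADD     -> 1 -3 -6
DUP     -> 1 -3 -6 -6
DUP     -> 1 -3 -6 -6 -6
ADD     -> 1 -3 -6 -12
MUL     -> 1 -3 72
DUP     -> 1 -3 72 72

0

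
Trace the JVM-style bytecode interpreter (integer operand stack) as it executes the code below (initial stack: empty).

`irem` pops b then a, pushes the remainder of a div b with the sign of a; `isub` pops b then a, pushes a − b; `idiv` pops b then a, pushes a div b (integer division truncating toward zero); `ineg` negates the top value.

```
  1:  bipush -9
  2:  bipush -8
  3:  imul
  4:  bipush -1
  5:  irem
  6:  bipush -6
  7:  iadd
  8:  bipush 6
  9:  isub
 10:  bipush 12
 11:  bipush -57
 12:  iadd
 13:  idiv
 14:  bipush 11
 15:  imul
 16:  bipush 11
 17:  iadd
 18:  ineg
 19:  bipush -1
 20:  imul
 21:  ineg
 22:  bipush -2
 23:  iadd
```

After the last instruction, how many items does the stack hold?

1

bipush -9   -9
bipush -8   -9 -8
imul        72
bipush -1   72 -1
irem        0
bipush -6   0 -6
iadd        -6
bipush 6    -6 6
isub        -12
bipush 12   -12 12
bipush -57  -12 12 -57
iadd        -12 -45
idiv        0
bipush 11   0 11
imul        0
bipush 11   0 11
iadd        11
ineg        -11
bipush -1   -11 -1
imul        11
ineg        -11
bipush -2   -11 -2
iadd        -13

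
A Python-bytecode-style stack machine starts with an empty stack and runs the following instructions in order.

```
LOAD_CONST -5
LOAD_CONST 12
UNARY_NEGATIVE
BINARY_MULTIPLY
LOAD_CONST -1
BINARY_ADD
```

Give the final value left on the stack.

LOAD_CONST -5   → -5
LOAD_CONST 12   → -5 12
UNARY_NEGATIVE  → -5 -12
BINARY_MULTIPLY → 60
LOAD_CONST -1   → 60 -1
BINARY_ADD      → 59

59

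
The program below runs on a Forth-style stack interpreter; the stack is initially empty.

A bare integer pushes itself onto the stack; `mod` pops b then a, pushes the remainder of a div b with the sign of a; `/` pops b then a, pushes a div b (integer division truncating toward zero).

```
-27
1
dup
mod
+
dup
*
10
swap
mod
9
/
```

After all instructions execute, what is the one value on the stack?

1

-27   [-27]
1     [-27, 1]
dup   [-27, 1, 1]
mod   [-27, 0]
+     [-27]
dup   [-27, -27]
*     [729]
10    [729, 10]
swap  [10, 729]
mod   [10]
9     [10, 9]
/     [1]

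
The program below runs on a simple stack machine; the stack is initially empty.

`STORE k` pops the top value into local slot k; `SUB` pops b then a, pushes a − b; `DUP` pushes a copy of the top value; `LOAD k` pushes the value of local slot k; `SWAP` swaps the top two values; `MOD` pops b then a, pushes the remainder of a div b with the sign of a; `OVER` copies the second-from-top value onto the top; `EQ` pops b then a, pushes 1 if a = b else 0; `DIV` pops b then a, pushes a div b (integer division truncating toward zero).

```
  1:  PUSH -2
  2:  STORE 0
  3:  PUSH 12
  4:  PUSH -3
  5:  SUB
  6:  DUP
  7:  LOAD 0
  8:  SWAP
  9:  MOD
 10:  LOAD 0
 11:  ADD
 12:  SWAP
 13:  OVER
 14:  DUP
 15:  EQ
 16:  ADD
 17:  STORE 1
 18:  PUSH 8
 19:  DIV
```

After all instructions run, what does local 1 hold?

16

PUSH -2  [-2]
STORE 0  []
PUSH 12  [12]
PUSH -3  [12, -3]
SUB      [15]
DUP      [15, 15]
LOAD 0   [15, 15, -2]
SWAP     [15, -2, 15]
MOD      [15, -2]
LOAD 0   [15, -2, -2]
ADD      [15, -4]
SWAP     [-4, 15]
OVER     [-4, 15, -4]
DUP      [-4, 15, -4, -4]
EQ       [-4, 15, 1]
ADD      [-4, 16]
STORE 1  [-4]
PUSH 8   [-4, 8]
DIV      [0]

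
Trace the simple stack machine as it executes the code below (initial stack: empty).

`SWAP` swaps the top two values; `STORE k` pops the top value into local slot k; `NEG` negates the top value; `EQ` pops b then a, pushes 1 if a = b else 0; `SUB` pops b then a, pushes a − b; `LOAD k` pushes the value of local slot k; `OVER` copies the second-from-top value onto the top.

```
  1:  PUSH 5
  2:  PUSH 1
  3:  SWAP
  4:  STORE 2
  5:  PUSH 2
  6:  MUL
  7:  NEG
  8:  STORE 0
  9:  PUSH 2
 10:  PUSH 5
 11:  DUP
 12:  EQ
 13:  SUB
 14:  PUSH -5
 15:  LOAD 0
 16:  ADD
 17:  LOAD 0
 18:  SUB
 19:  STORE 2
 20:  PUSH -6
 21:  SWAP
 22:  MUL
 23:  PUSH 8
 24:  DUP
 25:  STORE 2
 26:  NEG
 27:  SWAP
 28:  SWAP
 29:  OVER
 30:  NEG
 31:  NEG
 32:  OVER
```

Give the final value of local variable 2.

PUSH 5  : [5]
PUSH 1  : [5, 1]
SWAP    : [1, 5]
STORE 2 : [1]
PUSH 2  : [1, 2]
MUL     : [2]
NEG     : [-2]
STORE 0 : []
PUSH 2  : [2]
PUSH 5  : [2, 5]
DUP     : [2, 5, 5]
EQ      : [2, 1]
SUB     : [1]
PUSH -5 : [1, -5]
LOAD 0  : [1, -5, -2]
ADD     : [1, -7]
LOAD 0  : [1, -7, -2]
SUB     : [1, -5]
STORE 2 : [1]
PUSH -6 : [1, -6]
SWAP    : [-6, 1]
MUL     : [-6]
PUSH 8  : [-6, 8]
DUP     : [-6, 8, 8]
STORE 2 : [-6, 8]
NEG     : [-6, -8]
SWAP    : [-8, -6]
SWAP    : [-6, -8]
OVER    : [-6, -8, -6]
NEG     : [-6, -8, 6]
NEG     : [-6, -8, -6]
OVER    : [-6, -8, -6, -8]

8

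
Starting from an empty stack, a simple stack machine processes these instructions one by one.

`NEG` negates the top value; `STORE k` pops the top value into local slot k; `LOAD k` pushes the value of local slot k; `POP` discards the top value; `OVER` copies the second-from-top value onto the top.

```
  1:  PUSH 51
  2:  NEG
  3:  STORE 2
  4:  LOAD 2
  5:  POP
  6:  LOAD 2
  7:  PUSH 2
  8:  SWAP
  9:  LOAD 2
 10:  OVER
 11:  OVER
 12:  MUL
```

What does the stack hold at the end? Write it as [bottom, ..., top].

PUSH 51 -> [51]
NEG     -> [-51]
STORE 2 -> []
LOAD 2  -> [-51]
POP     -> []
LOAD 2  -> [-51]
PUSH 2  -> [-51, 2]
SWAP    -> [2, -51]
LOAD 2  -> [2, -51, -51]
OVER    -> [2, -51, -51, -51]
OVER    -> [2, -51, -51, -51, -51]
MUL     -> [2, -51, -51, 2601]

[2, -51, -51, 2601]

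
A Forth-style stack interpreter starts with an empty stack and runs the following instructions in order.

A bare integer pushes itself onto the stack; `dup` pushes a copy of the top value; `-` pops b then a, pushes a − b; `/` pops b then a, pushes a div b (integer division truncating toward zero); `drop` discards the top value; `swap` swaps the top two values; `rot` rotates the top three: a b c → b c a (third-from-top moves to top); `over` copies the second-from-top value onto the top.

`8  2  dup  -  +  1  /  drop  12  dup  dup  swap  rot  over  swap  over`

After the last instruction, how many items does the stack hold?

8    : 8
2    : 8 2
dup  : 8 2 2
-    : 8 0
+    : 8
1    : 8 1
/    : 8
drop : (empty)
12   : 12
dup  : 12 12
dup  : 12 12 12
swap : 12 12 12
rot  : 12 12 12
over : 12 12 12 12
swap : 12 12 12 12
over : 12 12 12 12 12

5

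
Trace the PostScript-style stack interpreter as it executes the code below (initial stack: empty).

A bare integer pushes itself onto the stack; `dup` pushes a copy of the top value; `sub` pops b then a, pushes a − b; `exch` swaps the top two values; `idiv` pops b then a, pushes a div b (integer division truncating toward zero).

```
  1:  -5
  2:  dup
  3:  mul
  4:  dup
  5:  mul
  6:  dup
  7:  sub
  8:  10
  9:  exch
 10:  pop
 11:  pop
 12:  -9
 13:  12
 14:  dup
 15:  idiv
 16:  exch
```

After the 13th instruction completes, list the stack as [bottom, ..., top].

[-9, 12]

-5    -5
dup   -5 -5
mul   25
dup   25 25
mul   625
dup   625 625
sub   0
10    0 10
exch  10 0
pop   10
pop   (empty)
-9    -9
12    -9 12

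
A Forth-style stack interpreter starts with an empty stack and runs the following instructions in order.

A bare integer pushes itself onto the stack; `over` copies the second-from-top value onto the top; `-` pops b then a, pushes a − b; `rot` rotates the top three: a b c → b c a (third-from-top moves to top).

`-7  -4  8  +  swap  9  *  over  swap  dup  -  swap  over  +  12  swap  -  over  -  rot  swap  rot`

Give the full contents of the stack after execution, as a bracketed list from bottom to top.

[4, 8, 0]

-7   → -7
-4   → -7 -4
8    → -7 -4 8
+    → -7 4
swap → 4 -7
9    → 4 -7 9
*    → 4 -63
over → 4 -63 4
swap → 4 4 -63
dup  → 4 4 -63 -63
-    → 4 4 0
swap → 4 0 4
over → 4 0 4 0
+    → 4 0 4
12   → 4 0 4 12
swap → 4 0 12 4
-    → 4 0 8
over → 4 0 8 0
-    → 4 0 8
rot  → 0 8 4
swap → 0 4 8
rot  → 4 8 0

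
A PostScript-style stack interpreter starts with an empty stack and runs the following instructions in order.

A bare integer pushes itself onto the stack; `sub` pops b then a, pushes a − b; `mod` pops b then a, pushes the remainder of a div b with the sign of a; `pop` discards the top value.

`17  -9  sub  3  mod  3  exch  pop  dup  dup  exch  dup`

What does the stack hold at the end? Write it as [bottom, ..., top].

17   -> 17
-9   -> 17 -9
sub  -> 26
3    -> 26 3
mod  -> 2
3    -> 2 3
exch -> 3 2
pop  -> 3
dup  -> 3 3
dup  -> 3 3 3
exch -> 3 3 3
dup  -> 3 3 3 3

[3, 3, 3, 3]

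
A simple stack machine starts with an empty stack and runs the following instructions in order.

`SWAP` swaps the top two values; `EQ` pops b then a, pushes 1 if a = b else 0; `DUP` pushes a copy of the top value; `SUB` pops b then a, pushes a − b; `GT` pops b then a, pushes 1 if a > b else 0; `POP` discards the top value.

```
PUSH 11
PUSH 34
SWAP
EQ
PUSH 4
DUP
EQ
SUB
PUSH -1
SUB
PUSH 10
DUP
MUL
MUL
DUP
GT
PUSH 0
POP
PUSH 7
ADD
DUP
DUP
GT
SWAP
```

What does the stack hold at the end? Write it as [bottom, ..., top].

[0, 7]

PUSH 11 -> 11
PUSH 34 -> 11 34
SWAP    -> 34 11
EQ      -> 0
PUSH 4  -> 0 4
DUP     -> 0 4 4
EQ      -> 0 1
SUB     -> -1
PUSH -1 -> -1 -1
SUB     -> 0
PUSH 10 -> 0 10
DUP     -> 0 10 10
MUL     -> 0 100
MUL     -> 0
DUP     -> 0 0
GT      -> 0
PUSH 0  -> 0 0
POP     -> 0
PUSH 7  -> 0 7
ADD     -> 7
DUP     -> 7 7
DUP     -> 7 7 7
GT      -> 7 0
SWAP    -> 0 7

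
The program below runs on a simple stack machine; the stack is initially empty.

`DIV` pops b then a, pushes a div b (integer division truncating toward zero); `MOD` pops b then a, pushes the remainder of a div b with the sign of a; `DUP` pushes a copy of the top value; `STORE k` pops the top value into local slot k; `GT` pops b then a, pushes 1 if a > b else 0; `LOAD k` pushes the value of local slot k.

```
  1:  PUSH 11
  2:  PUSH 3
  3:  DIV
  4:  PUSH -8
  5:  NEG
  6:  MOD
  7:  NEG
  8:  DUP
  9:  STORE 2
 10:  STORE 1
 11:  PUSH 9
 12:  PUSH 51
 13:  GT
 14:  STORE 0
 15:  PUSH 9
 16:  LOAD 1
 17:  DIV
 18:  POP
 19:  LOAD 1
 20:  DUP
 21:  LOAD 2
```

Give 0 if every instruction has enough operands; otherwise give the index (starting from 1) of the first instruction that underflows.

0

PUSH 11 -> [11]
PUSH 3  -> [11, 3]
DIV     -> [3]
PUSH -8 -> [3, -8]
NEG     -> [3, 8]
MOD     -> [3]
NEG     -> [-3]
DUP     -> [-3, -3]
STORE 2 -> [-3]
STORE 1 -> []
PUSH 9  -> [9]
PUSH 51 -> [9, 51]
GT      -> [0]
STORE 0 -> []
PUSH 9  -> [9]
LOAD 1  -> [9, -3]
DIV     -> [-3]
POP     -> []
LOAD 1  -> [-3]
DUP     -> [-3, -3]
LOAD 2  -> [-3, -3, -3]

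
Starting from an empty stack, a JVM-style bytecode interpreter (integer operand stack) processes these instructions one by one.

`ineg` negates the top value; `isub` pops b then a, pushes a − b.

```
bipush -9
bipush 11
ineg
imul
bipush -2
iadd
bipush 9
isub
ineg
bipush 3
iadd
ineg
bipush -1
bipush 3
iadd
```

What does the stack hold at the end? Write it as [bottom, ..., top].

bipush -9 → [-9]
bipush 11 → [-9, 11]
ineg      → [-9, -11]
imul      → [99]
bipush -2 → [99, -2]
iadd      → [97]
bipush 9  → [97, 9]
isub      → [88]
ineg      → [-88]
bipush 3  → [-88, 3]
iadd      → [-85]
ineg      → [85]
bipush -1 → [85, -1]
bipush 3  → [85, -1, 3]
iadd      → [85, 2]

[85, 2]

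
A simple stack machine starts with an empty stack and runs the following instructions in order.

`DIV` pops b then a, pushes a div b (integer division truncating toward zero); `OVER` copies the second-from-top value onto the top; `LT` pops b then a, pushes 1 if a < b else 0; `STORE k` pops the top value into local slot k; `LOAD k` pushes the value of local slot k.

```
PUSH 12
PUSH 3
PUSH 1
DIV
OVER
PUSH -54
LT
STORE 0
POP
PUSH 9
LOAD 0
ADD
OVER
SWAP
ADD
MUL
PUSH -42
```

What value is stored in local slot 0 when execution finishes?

PUSH 12   [12]
PUSH 3    [12, 3]
PUSH 1    [12, 3, 1]
DIV       [12, 3]
OVER      [12, 3, 12]
PUSH -54  [12, 3, 12, -54]
LT        [12, 3, 0]
STORE 0   [12, 3]
POP       [12]
PUSH 9    [12, 9]
LOAD 0    [12, 9, 0]
ADD       [12, 9]
OVER      [12, 9, 12]
SWAP      [12, 12, 9]
ADD       [12, 21]
MUL       [252]
PUSH -42  [252, -42]

0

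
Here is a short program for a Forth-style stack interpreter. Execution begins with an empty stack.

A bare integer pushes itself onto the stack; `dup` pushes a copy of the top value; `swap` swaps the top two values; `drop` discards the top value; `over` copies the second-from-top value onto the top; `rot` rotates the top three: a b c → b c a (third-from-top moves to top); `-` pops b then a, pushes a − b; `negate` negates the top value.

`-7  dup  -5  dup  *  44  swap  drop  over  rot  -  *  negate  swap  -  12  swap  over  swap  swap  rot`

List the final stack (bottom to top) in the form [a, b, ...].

[7, 12, 12]

-7      [-7]
dup     [-7, -7]
-5      [-7, -7, -5]
dup     [-7, -7, -5, -5]
*       [-7, -7, 25]
44      [-7, -7, 25, 44]
swap    [-7, -7, 44, 25]
drop    [-7, -7, 44]
over    [-7, -7, 44, -7]
rot     [-7, 44, -7, -7]
-       [-7, 44, 0]
*       [-7, 0]
negate  [-7, 0]
swap    [0, -7]
-       [7]
12      [7, 12]
swap    [12, 7]
over    [12, 7, 12]
swap    [12, 12, 7]
swap    [12, 7, 12]
rot     [7, 12, 12]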